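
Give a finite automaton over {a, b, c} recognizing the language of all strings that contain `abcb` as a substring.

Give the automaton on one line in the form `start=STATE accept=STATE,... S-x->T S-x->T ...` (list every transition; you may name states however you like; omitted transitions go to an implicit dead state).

start=q0 accept=q4 q0-a->q1 q0-b->q0 q0-c->q0 q1-a->q1 q1-b->q2 q1-c->q0 q2-a->q1 q2-b->q0 q2-c->q3 q3-a->q1 q3-b->q4 q3-c->q0 q4-a->q4 q4-b->q4 q4-c->q4

Track how much of `abcb` has been matched so far: state q0 is no progress, q4 is the absorbing accept state reached once `abcb` has occurred. Intermediate states record partial matches; on a mismatch, fall back to the longest reusable overlap.
        a   b   c  
>  q0   q1  q0  q0 
   q1   q1  q2  q0 
   q2   q1  q0  q3 
   q3   q1  q4  q0 
 * q4   q4  q4  q4 
(> = start, * = accepting)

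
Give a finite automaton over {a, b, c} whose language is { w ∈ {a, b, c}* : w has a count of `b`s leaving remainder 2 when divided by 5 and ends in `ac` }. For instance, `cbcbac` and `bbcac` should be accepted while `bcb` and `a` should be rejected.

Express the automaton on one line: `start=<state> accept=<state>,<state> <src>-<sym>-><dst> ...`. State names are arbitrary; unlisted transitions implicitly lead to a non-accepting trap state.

Build one automaton per condition and run them in lockstep. One (5 states) tracks the count of `b`s modulo 5; the other (3 states) tracks how much of the suffix `ac` has currently been matched. Each combined state is a pair, one component from each; accept when both components accept. After merging equivalent states the machine shrinks.
        a   b   c  
>  s0   s0  s1  s0 
   s1   s1  s2  s1 
   s2   s3  s4  s2 
   s3   s3  s4  s5 
   s4   s4  s6  s4 
 * s5   s3  s4  s2 
   s6   s6  s0  s6 
(> = start, * = accepting)

start=s0 accept=s5 s0-a->s0 s0-b->s1 s0-c->s0 s1-a->s1 s1-b->s2 s1-c->s1 s2-a->s3 s2-b->s4 s2-c->s2 s3-a->s3 s3-b->s4 s3-c->s5 s4-a->s4 s4-b->s6 s4-c->s4 s5-a->s3 s5-b->s4 s5-c->s2 s6-a->s6 s6-b->s0 s6-c->s6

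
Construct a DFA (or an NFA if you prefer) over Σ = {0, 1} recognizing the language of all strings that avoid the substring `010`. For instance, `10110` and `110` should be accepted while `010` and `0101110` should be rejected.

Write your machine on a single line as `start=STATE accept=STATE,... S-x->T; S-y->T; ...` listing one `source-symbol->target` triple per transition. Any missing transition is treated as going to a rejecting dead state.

start=s0; accept=s0,s1,s2; s0-0->s1; s0-1->s0; s1-0->s1; s1-1->s2; s2-0->s3; s2-1->s0; s3-0->s3; s3-1->s3

This is the complement of 'contains `010`'. Use the same substring-matching states — s0 through s3 holding how much of `010` has just been matched — but flip the accepting set: everything except the trap s3 accepts.
A 4-state machine:
        0   1  
>* s0   s1  s0 
 * s1   s1  s2 
 * s2   s3  s0 
   s3   s3  s3 
(> = start, * = accepting)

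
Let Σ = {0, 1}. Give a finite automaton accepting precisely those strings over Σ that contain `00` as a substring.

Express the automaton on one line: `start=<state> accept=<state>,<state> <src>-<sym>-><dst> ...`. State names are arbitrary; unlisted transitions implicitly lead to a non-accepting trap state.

start=s0 accept=s2 s0-0->s1 s0-1->s0 s1-0->s2 s1-1->s0 s2-0->s2 s2-1->s2

Track how much of `00` has been matched so far: state s0 is no progress, s2 is the absorbing accept state reached once `00` has occurred. Intermediate states record partial matches; on a mismatch, fall back to the longest reusable overlap.
A 3-state machine:
        0   1  
>  s0   s1  s0 
   s1   s2  s0 
 * s2   s2  s2 
(> = start, * = accepting)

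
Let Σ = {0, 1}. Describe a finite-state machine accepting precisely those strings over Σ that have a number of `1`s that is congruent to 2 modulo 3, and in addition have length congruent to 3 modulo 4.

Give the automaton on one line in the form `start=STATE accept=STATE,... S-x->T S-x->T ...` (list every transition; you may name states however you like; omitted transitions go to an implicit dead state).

Handle the two conditions separately and then intersect. One (3 states) tracks the count of `1`s modulo 3; the other (4 states) tracks the input length modulo 4. Each combined state is a pair, one component from each; accept when both components accept.
With 12 states:
       0  1 
>  A   B  C 
   B   D  E 
   C   E  F 
   D   G  H 
   E   H  I 
   F   I  G 
   G   A  J 
   H   J  K 
 * I   K  A 
   J   C  L 
   K   L  B 
   L   F  D 
(> = start, * = accepting)

start=A accept=I A-0->B A-1->C B-0->D B-1->E C-0->E C-1->F D-0->G D-1->H E-0->H E-1->I F-0->I F-1->G G-0->A G-1->J H-0->J H-1->K I-0->K I-1->A J-0->C J-1->L K-0->L K-1->B L-0->F L-1->D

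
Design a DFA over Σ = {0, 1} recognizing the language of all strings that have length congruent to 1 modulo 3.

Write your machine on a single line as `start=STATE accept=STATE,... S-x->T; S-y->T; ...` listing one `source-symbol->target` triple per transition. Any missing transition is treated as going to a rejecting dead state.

Count input length modulo 3: every symbol advances one step around the cycle q0 → q1 → q2 → q0. Accept at q1.
With 3 states:
        0   1  
>  q0   q1  q1 
 * q1   q2  q2 
   q2   q0  q0 
(> = start, * = accepting)

start=q0; accept=q1; q0-0->q1; q0-1->q1; q1-0->q2; q1-1->q2; q2-0->q0; q2-1->q0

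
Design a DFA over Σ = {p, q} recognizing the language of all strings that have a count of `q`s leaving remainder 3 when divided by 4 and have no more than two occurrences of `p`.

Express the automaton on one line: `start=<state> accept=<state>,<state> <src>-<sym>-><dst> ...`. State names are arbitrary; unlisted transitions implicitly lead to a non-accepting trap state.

Handle the two conditions separately and then intersect. One (4 states) tracks the count of `q`s modulo 4; the other (4 states) tracks the count of `p`s, saturating at 3. Each combined state is a pair, one component from each; accept when both components accept. After merging equivalent states the machine shrinks.
A 13-state machine:
          p    q  
>  S0     S1   S2 
   S1     S3   S4 
   S2     S4   S5 
   S3     S6   S7 
   S4     S7   S8 
   S5     S8   S9 
   S6     S6   S6 
   S7     S6  S10 
   S8    S10  S11 
 * S9    S11   S0 
   S10    S6  S12 
 * S11   S12   S1 
 * S12    S6   S3 
(> = start, * = accepting)

start=S0 accept=S9,S11,S12 S0-p->S1 S0-q->S2 S1-p->S3 S1-q->S4 S2-p->S4 S2-q->S5 S3-p->S6 S3-q->S7 S4-p->S7 S4-q->S8 S5-p->S8 S5-q->S9 S6-p->S6 S6-q->S6 S7-p->S6 S7-q->S10 S8-p->S10 S8-q->S11 S9-p->S11 S9-q->S0 S10-p->S6 S10-q->S12 S11-p->S12 S11-q->S1 S12-p->S6 S12-q->S3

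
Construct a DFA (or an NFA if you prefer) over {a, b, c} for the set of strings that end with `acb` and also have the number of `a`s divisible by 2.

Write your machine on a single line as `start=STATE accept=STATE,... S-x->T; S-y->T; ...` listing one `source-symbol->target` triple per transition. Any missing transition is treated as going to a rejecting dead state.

Build one automaton per condition and run them in lockstep. One (4 states) tracks how much of the suffix `acb` has currently been matched; the other (2 states) tracks the count of `a`s modulo 2. Each combined state is a pair, one component from each; accept when both components accept.
With 8 states:
        a   b   c  
>  S0   S1  S0  S0 
   S1   S2  S3  S4 
   S2   S1  S0  S5 
   S3   S2  S3  S3 
   S4   S2  S6  S3 
   S5   S1  S7  S0 
   S6   S2  S3  S3 
 * S7   S1  S0  S0 
(> = start, * = accepting)

start=S0; accept=S7; S0-a->S1; S0-b->S0; S0-c->S0; S1-a->S2; S1-b->S3; S1-c->S4; S2-a->S1; S2-b->S0; S2-c->S5; S3-a->S2; S3-b->S3; S3-c->S3; S4-a->S2; S4-b->S6; S4-c->S3; S5-a->S1; S5-b->S7; S5-c->S0; S6-a->S2; S6-b->S3; S6-c->S3; S7-a->S1; S7-b->S0; S7-c->S0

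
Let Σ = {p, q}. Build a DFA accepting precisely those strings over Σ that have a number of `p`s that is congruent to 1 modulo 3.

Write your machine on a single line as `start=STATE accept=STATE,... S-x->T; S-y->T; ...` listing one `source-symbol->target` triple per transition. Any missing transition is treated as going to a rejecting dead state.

start=S0; accept=S1; S0-p->S1; S0-q->S0; S1-p->S2; S1-q->S1; S2-p->S0; S2-q->S2

Keep the running count of `p`s modulo 3: each `p` advances along the cycle S0 → S1 → S2 → S0 while other symbols loop. Accept at S1.
3 states suffice.
        p   q  
>  S0   S1  S0 
 * S1   S2  S1 
   S2   S0  S2 
(> = start, * = accepting)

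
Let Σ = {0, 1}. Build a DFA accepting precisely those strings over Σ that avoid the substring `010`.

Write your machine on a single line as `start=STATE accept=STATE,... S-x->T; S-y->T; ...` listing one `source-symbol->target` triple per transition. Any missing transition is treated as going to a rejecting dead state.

start=q0; accept=q0,q1,q2; q0-0->q1; q0-1->q0; q1-0->q1; q1-1->q2; q2-0->q3; q2-1->q0; q3-0->q3; q3-1->q3

This is the complement of 'contains `010`'. Use the same substring-matching states — q0 through q3 holding how much of `010` has just been matched — but flip the accepting set: everything except the trap q3 accepts.
A 4-state machine:
        0   1  
>* q0   q1  q0 
 * q1   q1  q2 
 * q2   q3  q0 
   q3   q3  q3 
(> = start, * = accepting)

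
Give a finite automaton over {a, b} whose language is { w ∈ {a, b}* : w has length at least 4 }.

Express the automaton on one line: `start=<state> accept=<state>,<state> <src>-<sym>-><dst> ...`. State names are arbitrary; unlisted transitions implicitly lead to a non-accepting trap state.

start=q0 accept=q4,q5 q0-a->q1 q0-b->q1 q1-a->q2 q1-b->q2 q2-a->q3 q2-b->q3 q3-a->q4 q3-b->q4 q4-a->q5 q4-b->q5 q5-a->q5 q5-b->q5

Count input length up to 5: every symbol moves from q0 toward q5, which means 'more than 4' and absorbs. Accept from {q4, q5}.
A 6-state machine:
        a   b  
>  q0   q1  q1 
   q1   q2  q2 
   q2   q3  q3 
   q3   q4  q4 
 * q4   q5  q5 
 * q5   q5  q5 
(> = start, * = accepting)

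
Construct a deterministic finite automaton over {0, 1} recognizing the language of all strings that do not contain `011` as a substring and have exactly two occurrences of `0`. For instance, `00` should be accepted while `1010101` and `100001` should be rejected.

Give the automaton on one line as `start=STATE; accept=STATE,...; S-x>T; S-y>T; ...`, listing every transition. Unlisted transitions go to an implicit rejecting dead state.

start=q0; accept=q2,q5; q0-0>q1; q0-1>q0; q1-0>q2; q1-1>q3; q2-0>q4; q2-1>q5; q3-0>q2; q3-1>q6; q4-0>q4; q4-1>q7; q5-0>q4; q5-1>q8; q6-0>q8; q6-1>q6; q7-0>q4; q7-1>q9; q8-0>q9; q8-1>q8; q9-0>q9; q9-1>q9

Handle the two conditions separately and then intersect. The first has 4 states tracking partial matches of the forbidden pattern `011`; the second has 4 states tracking the count of `0`s, saturating at 3. A product state is a pair (one from each), accepting exactly when both do.
        0   1  
>  q0   q1  q0 
   q1   q2  q3 
 * q2   q4  q5 
   q3   q2  q6 
   q4   q4  q7 
 * q5   q4  q8 
   q6   q8  q6 
   q7   q4  q9 
   q8   q9  q8 
   q9   q9  q9 
(> = start, * = accepting)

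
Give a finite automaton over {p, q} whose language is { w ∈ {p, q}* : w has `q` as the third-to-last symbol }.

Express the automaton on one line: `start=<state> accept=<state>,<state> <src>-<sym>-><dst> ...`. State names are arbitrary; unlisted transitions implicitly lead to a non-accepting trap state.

A DFA must remember the last 3 symbols (since which symbol is third-to-last isn't known until the input ends). Use one state per possible window of the last ≤3 symbols; accept from those whose window starts with `q`.
A 15-state machine:
          p    q  
>  S0     S1   S2 
   S1     S3   S4 
   S2     S5   S6 
   S3     S7   S8 
   S4     S9  S10 
   S5    S11  S12 
   S6    S13  S14 
   S7     S7   S8 
   S8     S9  S10 
   S9    S11  S12 
   S10   S13  S14 
 * S11    S7   S8 
 * S12    S9  S10 
 * S13   S11  S12 
 * S14   S13  S14 
(> = start, * = accepting)

start=S0 accept=S11,S12,S13,S14 S0-p->S1 S0-q->S2 S1-p->S3 S1-q->S4 S2-p->S5 S2-q->S6 S3-p->S7 S3-q->S8 S4-p->S9 S4-q->S10 S5-p->S11 S5-q->S12 S6-p->S13 S6-q->S14 S7-p->S7 S7-q->S8 S8-p->S9 S8-q->S10 S9-p->S11 S9-q->S12 S10-p->S13 S10-q->S14 S11-p->S7 S11-q->S8 S12-p->S9 S12-q->S10 S13-p->S11 S13-q->S12 S14-p->S13 S14-q->S14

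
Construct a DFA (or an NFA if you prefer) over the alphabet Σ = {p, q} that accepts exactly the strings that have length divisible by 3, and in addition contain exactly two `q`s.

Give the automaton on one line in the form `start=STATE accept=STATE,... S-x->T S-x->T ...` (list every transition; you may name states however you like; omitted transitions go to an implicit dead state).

Run two small machines in parallel and take their product. One (3 states) tracks the input length modulo 3; the other (4 states) tracks the count of `q`s, saturating at 3. Each combined state is a pair, one component from each; accept when both components accept. After merging equivalent states the machine shrinks.
With 10 states:
        p   q  
>  S0   S1  S2 
   S1   S3  S4 
   S2   S4  S5 
   S3   S0  S6 
   S4   S6  S7 
   S5   S7  S8 
   S6   S2  S9 
 * S7   S9  S8 
   S8   S8  S8 
   S9   S5  S8 
(> = start, * = accepting)

start=S0 accept=S7 S0-p->S1 S0-q->S2 S1-p->S3 S1-q->S4 S2-p->S4 S2-q->S5 S3-p->S0 S3-q->S6 S4-p->S6 S4-q->S7 S5-p->S7 S5-q->S8 S6-p->S2 S6-q->S9 S7-p->S9 S7-q->S8 S8-p->S8 S8-q->S8 S9-p->S5 S9-q->S8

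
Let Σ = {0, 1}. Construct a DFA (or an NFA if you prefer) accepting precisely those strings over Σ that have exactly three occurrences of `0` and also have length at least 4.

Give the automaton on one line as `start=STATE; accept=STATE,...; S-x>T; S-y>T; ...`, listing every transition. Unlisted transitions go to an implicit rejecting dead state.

start=q0; accept=q8; q0-0>q1; q0-1>q2; q1-0>q3; q1-1>q4; q2-0>q4; q2-1>q2; q3-0>q5; q3-1>q6; q4-0>q6; q4-1>q4; q5-0>q7; q5-1>q8; q6-0>q8; q6-1>q6; q7-0>q7; q7-1>q7; q8-0>q7; q8-1>q8

Run two small machines in parallel and take their product. The first has 5 states tracking the count of `0`s, saturating at 4; the second has 6 states tracking the input length, saturating at 5. A product state is a pair (one from each), accepting exactly when both do. After merging equivalent states the machine shrinks.
With 9 states:
        0   1  
>  q0   q1  q2 
   q1   q3  q4 
   q2   q4  q2 
   q3   q5  q6 
   q4   q6  q4 
   q5   q7  q8 
   q6   q8  q6 
   q7   q7  q7 
 * q8   q7  q8 
(> = start, * = accepting)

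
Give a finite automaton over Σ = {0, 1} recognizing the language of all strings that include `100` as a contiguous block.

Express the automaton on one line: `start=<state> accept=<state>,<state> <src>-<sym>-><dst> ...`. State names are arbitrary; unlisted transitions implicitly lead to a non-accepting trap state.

start=q0 accept=q3 q0-0->q0 q0-1->q1 q1-0->q2 q1-1->q1 q2-0->q3 q2-1->q1 q3-0->q3 q3-1->q3

States q0..q2 record the length of the longest prefix of `100` that matches the current input suffix. Reaching q3 means `100` has been seen, and we stay there forever. Accept from q3.
4 states suffice.
        0   1  
>  q0   q0  q1 
   q1   q2  q1 
   q2   q3  q1 
 * q3   q3  q3 
(> = start, * = accepting)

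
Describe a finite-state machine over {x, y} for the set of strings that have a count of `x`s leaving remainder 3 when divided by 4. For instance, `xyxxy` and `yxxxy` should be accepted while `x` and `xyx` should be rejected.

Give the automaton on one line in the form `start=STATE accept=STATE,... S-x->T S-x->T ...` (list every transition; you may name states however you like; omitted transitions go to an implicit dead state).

Keep the running count of `x`s modulo 4: each `x` advances along the cycle A → B → C → D → A while other symbols loop. Accept at D.
A 4-state machine:
       x  y 
>  A   B  A 
   B   C  B 
   C   D  C 
 * D   A  D 
(> = start, * = accepting)

start=A accept=D A-x->B A-y->A B-x->C B-y->B C-x->D C-y->C D-x->A D-y->D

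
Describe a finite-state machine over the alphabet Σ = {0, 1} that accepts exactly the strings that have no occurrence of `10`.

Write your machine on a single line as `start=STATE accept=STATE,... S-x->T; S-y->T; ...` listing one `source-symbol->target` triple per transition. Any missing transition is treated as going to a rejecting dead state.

This is the complement of 'contains `10`'. Use the same substring-matching states — q0 through q2 holding how much of `10` has just been matched — but flip the accepting set: everything except the trap q2 accepts.
3 states suffice.
        0   1  
>* q0   q0  q1 
 * q1   q2  q1 
   q2   q2  q2 
(> = start, * = accepting)

start=q0; accept=q0,q1; q0-0->q0; q0-1->q1; q1-0->q2; q1-1->q1; q2-0->q2; q2-1->q2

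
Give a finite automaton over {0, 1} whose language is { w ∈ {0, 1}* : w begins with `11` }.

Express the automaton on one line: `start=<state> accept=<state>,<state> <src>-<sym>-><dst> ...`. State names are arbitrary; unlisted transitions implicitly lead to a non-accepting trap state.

start=q0 accept=q2 q0-0->q3 q0-1->q1 q1-0->q3 q1-1->q2 q2-0->q2 q2-1->q2 q3-0->q3 q3-1->q3

Check the first 2 symbols one by one: q0 through q1 record how many have matched `11` so far; any wrong symbol goes to the dead state q3. After all 2 match we enter the accepting sink q2.
4 states suffice.
        0   1  
>  q0   q3  q1 
   q1   q3  q2 
 * q2   q2  q2 
   q3   q3  q3 
(> = start, * = accepting)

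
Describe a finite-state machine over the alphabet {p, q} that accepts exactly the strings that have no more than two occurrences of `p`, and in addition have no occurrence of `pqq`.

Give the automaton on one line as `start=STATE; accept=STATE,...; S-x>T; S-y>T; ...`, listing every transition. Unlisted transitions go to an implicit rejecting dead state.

start=A; accept=A,B,C,D,F; A-p>B; A-q>A; B-p>C; B-q>D; C-p>E; C-q>F; D-p>C; D-q>E; E-p>E; E-q>E; F-p>E; F-q>E

Build one automaton per condition and run them in lockstep. One (4 states) tracks the count of `p`s, saturating at 3; the other (4 states) tracks partial matches of the forbidden pattern `pqq`. Each combined state is a pair, one component from each; accept when both components accept. Minimizing collapses redundant product states.
6 states suffice.
       p  q 
>* A   B  A 
 * B   C  D 
 * C   E  F 
 * D   C  E 
   E   E  E 
 * F   E  E 
(> = start, * = accepting)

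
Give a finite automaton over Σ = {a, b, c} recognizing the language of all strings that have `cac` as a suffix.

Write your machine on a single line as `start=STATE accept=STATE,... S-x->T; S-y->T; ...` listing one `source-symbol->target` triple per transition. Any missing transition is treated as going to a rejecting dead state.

Let each state record the length of the longest suffix of the input read so far that is also a prefix of `cac`. q1 means the last symbol is `c`; q2 means the last 2 symbols are `ca`; q3 means the last 3 symbols are `cac`. Accept only at q3, where the string currently ends in `cac`.
        a   b   c  
>  q0   q0  q0  q1 
   q1   q2  q0  q1 
   q2   q0  q0  q3 
 * q3   q2  q0  q1 
(> = start, * = accepting)

start=q0; accept=q3; q0-a->q0; q0-b->q0; q0-c->q1; q1-a->q2; q1-b->q0; q1-c->q1; q2-a->q0; q2-b->q0; q2-c->q3; q3-a->q2; q3-b->q0; q3-c->q1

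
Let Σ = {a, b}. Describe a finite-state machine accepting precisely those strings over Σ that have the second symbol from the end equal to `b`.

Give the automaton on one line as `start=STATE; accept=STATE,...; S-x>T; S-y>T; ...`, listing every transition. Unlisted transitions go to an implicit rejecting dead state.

start=S0; accept=S5,S6; S0-a>S1; S0-b>S2; S1-a>S3; S1-b>S4; S2-a>S5; S2-b>S6; S3-a>S3; S3-b>S4; S4-a>S5; S4-b>S6; S5-a>S3; S5-b>S4; S6-a>S5; S6-b>S6

A DFA must remember the last 2 symbols (since which symbol is second-to-last isn't known until the input ends). Use one state per possible window of the last ≤2 symbols; accept from those whose window starts with `b`.
7 states suffice.
        a   b  
>  S0   S1  S2 
   S1   S3  S4 
   S2   S5  S6 
   S3   S3  S4 
   S4   S5  S6 
 * S5   S3  S4 
 * S6   S5  S6 
(> = start, * = accepting)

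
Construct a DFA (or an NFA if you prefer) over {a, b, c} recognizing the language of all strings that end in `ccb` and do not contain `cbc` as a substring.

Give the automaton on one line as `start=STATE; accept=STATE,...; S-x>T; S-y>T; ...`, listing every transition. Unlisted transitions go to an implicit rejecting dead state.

start=q0; accept=q5; q0-a>q0; q0-b>q0; q0-c>q1; q1-a>q0; q1-b>q2; q1-c>q3; q2-a>q0; q2-b>q0; q2-c>q4; q3-a>q0; q3-b>q5; q3-c>q3; q4-a>q6; q4-b>q6; q4-c>q7; q5-a>q0; q5-b>q0; q5-c>q4; q6-a>q6; q6-b>q6; q6-c>q4; q7-a>q6; q7-b>q8; q7-c>q7; q8-a>q6; q8-b>q6; q8-c>q4

Build one automaton per condition and run them in lockstep. One (4 states) tracks how much of the suffix `ccb` has currently been matched; the other (4 states) tracks partial matches of the forbidden pattern `cbc`. Each combined state is a pair, one component from each; accept when both components accept.
With 9 states:
        a   b   c  
>  q0   q0  q0  q1 
   q1   q0  q2  q3 
   q2   q0  q0  q4 
   q3   q0  q5  q3 
   q4   q6  q6  q7 
 * q5   q0  q0  q4 
   q6   q6  q6  q4 
   q7   q6  q8  q7 
   q8   q6  q6  q4 
(> = start, * = accepting)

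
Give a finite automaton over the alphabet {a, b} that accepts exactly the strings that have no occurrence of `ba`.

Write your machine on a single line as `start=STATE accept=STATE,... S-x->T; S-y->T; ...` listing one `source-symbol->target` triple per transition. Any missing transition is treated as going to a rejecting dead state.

This is the complement of 'contains `ba`'. Use the same substring-matching states — q0 through q2 holding how much of `ba` has just been matched — but flip the accepting set: everything except the trap q2 accepts.
3 states suffice.
        a   b  
>* q0   q0  q1 
 * q1   q2  q1 
   q2   q2  q2 
(> = start, * = accepting)

start=q0; accept=q0,q1; q0-a->q0; q0-b->q1; q1-a->q2; q1-b->q1; q2-a->q2; q2-b->q2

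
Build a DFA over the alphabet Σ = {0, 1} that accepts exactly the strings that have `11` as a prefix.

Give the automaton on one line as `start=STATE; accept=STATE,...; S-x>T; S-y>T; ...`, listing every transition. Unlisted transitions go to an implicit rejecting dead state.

Check the first 2 symbols one by one: s0 through s1 record how many have matched `11` so far; any wrong symbol goes to the dead state s3. After all 2 match we enter the accepting sink s2.
A 4-state machine:
        0   1  
>  s0   s3  s1 
   s1   s3  s2 
 * s2   s2  s2 
   s3   s3  s3 
(> = start, * = accepting)

start=s0; accept=s2; s0-0>s3; s0-1>s1; s1-0>s3; s1-1>s2; s2-0>s2; s2-1>s2; s3-0>s3; s3-1>s3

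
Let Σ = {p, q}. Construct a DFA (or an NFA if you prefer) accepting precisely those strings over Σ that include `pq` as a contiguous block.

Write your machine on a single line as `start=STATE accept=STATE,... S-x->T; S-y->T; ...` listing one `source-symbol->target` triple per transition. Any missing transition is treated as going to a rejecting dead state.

start=A; accept=C; A-p->B; A-q->A; B-p->B; B-q->C; C-p->C; C-q->C

Track how much of `pq` has been matched so far: state A is no progress, C is the absorbing accept state reached once `pq` has occurred. Intermediate states record partial matches; on a mismatch, fall back to the longest reusable overlap.
With 3 states:
       p  q 
>  A   B  A 
   B   B  C 
 * C   C  C 
(> = start, * = accepting)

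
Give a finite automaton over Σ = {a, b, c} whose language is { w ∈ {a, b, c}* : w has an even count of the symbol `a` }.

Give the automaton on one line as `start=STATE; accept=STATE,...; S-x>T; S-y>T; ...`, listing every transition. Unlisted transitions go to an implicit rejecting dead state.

start=q0; accept=q0; q0-a>q1; q0-b>q0; q0-c>q0; q1-a>q0; q1-b>q1; q1-c>q1

The only thing that matters is how many `a`s have appeared, reduced mod 2. Use one state per residue: q0 for 0, …, q1 for 1. Reading `a` moves to the next residue; anything else stays put. q0 is accepting.
        a   b   c  
>* q0   q1  q0  q0 
   q1   q0  q1  q1 
(> = start, * = accepting)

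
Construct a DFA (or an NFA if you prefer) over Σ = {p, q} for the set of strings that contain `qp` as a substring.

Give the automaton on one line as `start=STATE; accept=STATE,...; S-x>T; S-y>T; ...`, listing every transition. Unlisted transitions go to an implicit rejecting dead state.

States A..B record the length of the longest prefix of `qp` that matches the current input suffix. Reaching C means `qp` has been seen, and we stay there forever. Accept from C.
A 3-state machine:
       p  q 
>  A   A  B 
   B   C  B 
 * C   C  C 
(> = start, * = accepting)

start=A; accept=C; A-p>A; A-q>B; B-p>C; B-q>B; C-p>C; C-q>C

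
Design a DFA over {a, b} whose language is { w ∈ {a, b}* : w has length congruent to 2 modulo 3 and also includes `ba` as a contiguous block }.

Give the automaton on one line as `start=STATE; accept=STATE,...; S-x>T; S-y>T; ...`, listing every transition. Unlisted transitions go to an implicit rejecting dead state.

Build one automaton per condition and run them in lockstep. One (3 states) tracks the input length modulo 3; the other (3 states) tracks whether and how much of `ba` has been seen. Each combined state is a pair, one component from each; accept when both components accept.
        a   b  
>  s0   s1  s2 
   s1   s3  s4 
   s2   s5  s4 
   s3   s0  s6 
   s4   s7  s6 
 * s5   s7  s7 
   s6   s8  s2 
   s7   s8  s8 
   s8   s5  s5 
(> = start, * = accepting)

start=s0; accept=s5; s0-a>s1; s0-b>s2; s1-a>s3; s1-b>s4; s2-a>s5; s2-b>s4; s3-a>s0; s3-b>s6; s4-a>s7; s4-b>s6; s5-a>s7; s5-b>s7; s6-a>s8; s6-b>s2; s7-a>s8; s7-b>s8; s8-a>s5; s8-b>s5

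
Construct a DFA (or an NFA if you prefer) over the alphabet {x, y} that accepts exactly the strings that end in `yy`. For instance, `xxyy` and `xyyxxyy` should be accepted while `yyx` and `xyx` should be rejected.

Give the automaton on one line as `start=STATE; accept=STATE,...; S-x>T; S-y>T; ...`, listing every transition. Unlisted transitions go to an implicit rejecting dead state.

Remember how much of `yy` the current input suffix matches. State q0 means no match yet; q1 means the last symbol is `y`; q2 means the last 2 symbols are `yy`. Only q2 accepts. On a mismatch, fall back to the longest proper suffix that is still a prefix of `yy`.
A 3-state machine:
        x   y  
>  q0   q0  q1 
   q1   q0  q2 
 * q2   q0  q2 
(> = start, * = accepting)

start=q0; accept=q2; q0-x>q0; q0-y>q1; q1-x>q0; q1-y>q2; q2-x>q0; q2-y>q2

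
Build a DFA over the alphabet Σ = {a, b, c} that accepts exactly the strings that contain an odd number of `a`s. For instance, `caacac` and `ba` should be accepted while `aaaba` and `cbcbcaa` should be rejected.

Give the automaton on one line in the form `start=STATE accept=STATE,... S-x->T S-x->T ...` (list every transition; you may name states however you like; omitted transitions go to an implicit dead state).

Keep the running count of `a`s modulo 2: each `a` advances along the cycle s0 → s1 → s0 while other symbols loop. Accept at s1.
A 2-state machine:
        a   b   c  
>  s0   s1  s0  s0 
 * s1   s0  s1  s1 
(> = start, * = accepting)

start=s0 accept=s1 s0-a->s1 s0-b->s0 s0-c->s0 s1-a->s0 s1-b->s1 s1-c->s1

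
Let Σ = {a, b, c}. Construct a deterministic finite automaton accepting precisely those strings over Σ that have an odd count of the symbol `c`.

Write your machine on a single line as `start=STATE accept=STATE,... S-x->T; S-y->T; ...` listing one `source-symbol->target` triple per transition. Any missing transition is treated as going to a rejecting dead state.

Keep the running count of `c`s modulo 2: each `c` advances along the cycle s0 → s1 → s0 while other symbols loop. Accept at s1.
A 2-state machine:
        a   b   c  
>  s0   s0  s0  s1 
 * s1   s1  s1  s0 
(> = start, * = accepting)

start=s0; accept=s1; s0-a->s0; s0-b->s0; s0-c->s1; s1-a->s1; s1-b->s1; s1-c->s0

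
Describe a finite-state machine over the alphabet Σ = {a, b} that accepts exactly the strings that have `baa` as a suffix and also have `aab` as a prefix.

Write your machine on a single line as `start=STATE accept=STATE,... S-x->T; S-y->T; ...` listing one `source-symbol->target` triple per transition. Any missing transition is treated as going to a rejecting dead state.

Build one automaton per condition and run them in lockstep. The first has 4 states tracking how much of the suffix `baa` has currently been matched; the second has 5 states tracking whether the input so far still matches the prefix `aab`. A product state is a pair (one from each), accepting exactly when both do. After merging equivalent states the machine shrinks.
An 8-state machine:
        a   b  
>  s0   s1  s2 
   s1   s3  s2 
   s2   s2  s2 
   s3   s2  s4 
   s4   s5  s4 
   s5   s6  s4 
 * s6   s7  s4 
   s7   s7  s4 
(> = start, * = accepting)

start=s0; accept=s6; s0-a->s1; s0-b->s2; s1-a->s3; s1-b->s2; s2-a->s2; s2-b->s2; s3-a->s2; s3-b->s4; s4-a->s5; s4-b->s4; s5-a->s6; s5-b->s4; s6-a->s7; s6-b->s4; s7-a->s7; s7-b->s4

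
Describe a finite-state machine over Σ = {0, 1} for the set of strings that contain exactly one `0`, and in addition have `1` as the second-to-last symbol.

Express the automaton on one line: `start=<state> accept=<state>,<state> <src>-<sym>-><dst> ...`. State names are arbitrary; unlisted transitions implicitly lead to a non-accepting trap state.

Build one automaton per condition and run them in lockstep. The first has 3 states tracking the count of `0`s, saturating at 2; the second has 7 states tracking the last 2 symbols read. A product state is a pair (one from each), accepting exactly when both do.
An 11-state machine:
          0    1  
>  q0     q1   q2 
   q1     q3   q4 
   q2     q5   q6 
   q3     q3   q7 
   q4     q8   q9 
 * q5     q3   q4 
   q6     q5   q6 
   q7     q8  q10 
   q8     q3   q7 
 * q9     q8   q9 
   q10    q8  q10 
(> = start, * = accepting)

start=q0 accept=q5,q9 q0-0->q1 q0-1->q2 q1-0->q3 q1-1->q4 q2-0->q5 q2-1->q6 q3-0->q3 q3-1->q7 q4-0->q8 q4-1->q9 q5-0->q3 q5-1->q4 q6-0->q5 q6-1->q6 q7-0->q8 q7-1->q10 q8-0->q3 q8-1->q7 q9-0->q8 q9-1->q9 q10-0->q8 q10-1->q10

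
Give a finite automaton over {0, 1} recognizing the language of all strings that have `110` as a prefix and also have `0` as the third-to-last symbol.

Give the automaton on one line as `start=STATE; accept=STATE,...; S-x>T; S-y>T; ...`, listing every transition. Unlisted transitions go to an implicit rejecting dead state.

Run two small machines in parallel and take their product. One (5 states) tracks whether the input so far still matches the prefix `110`; the other (15 states) tracks the last 3 symbols read. Each combined state is a pair, one component from each; accept when both components accept.
A 23-state machine:
       0  1 
>  A   B  C 
   B   D  E 
   C   F  G 
   D   H  I 
   E   J  K 
   F   L  M 
   G   N  O 
   H   H  I 
   I   J  K 
   J   L  M 
   K   P  O 
   L   H  I 
   M   J  K 
   N   Q  R 
   O   P  O 
   P   L  M 
   Q   S  T 
   R   U  V 
 * S   S  T 
 * T   U  V 
 * U   Q  R 
 * V   N  W 
   W   N  W 
(> = start, * = accepting)

start=A; accept=S,T,U,V; A-0>B; A-1>C; B-0>D; B-1>E; C-0>F; C-1>G; D-0>H; D-1>I; E-0>J; E-1>K; F-0>L; F-1>M; G-0>N; G-1>O; H-0>H; H-1>I; I-0>J; I-1>K; J-0>L; J-1>M; K-0>P; K-1>O; L-0>H; L-1>I; M-0>J; M-1>K; N-0>Q; N-1>R; O-0>P; O-1>O; P-0>L; P-1>M; Q-0>S; Q-1>T; R-0>U; R-1>V; S-0>S; S-1>T; T-0>U; T-1>V; U-0>Q; U-1>R; V-0>N; V-1>W; W-0>N; W-1>W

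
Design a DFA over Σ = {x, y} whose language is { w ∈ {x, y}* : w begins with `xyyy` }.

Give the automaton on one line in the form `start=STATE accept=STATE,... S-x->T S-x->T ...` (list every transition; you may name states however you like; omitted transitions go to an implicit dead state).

Check the first 4 symbols one by one: A through D record how many have matched `xyyy` so far; any wrong symbol goes to the dead state F. After all 4 match we enter the accepting sink E.
       x  y 
>  A   B  F 
   B   F  C 
   C   F  D 
   D   F  E 
 * E   E  E 
   F   F  F 
(> = start, * = accepting)

start=A accept=E A-x->B A-y->F B-x->F B-y->C C-x->F C-y->D D-x->F D-y->E E-x->E E-y->E F-x->F F-y->F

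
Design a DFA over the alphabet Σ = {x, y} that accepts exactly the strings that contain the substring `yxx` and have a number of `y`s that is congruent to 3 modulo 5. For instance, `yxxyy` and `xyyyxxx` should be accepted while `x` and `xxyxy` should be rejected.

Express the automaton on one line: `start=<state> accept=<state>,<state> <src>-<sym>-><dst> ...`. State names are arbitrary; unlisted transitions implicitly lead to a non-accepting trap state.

Handle the two conditions separately and then intersect. The first has 4 states tracking whether and how much of `yxx` has been seen; the second has 5 states tracking the count of `y`s modulo 5. A product state is a pair (one from each), accepting exactly when both do.
A 16-state machine:
          x    y  
>  q0     q0   q1 
   q1     q2   q3 
   q2     q4   q3 
   q3     q5   q6 
   q4     q4   q7 
   q5     q7   q6 
   q6     q8   q9 
   q7     q7  q10 
   q8    q10   q9 
   q9    q11  q12 
 * q10   q10  q13 
   q11   q13  q12 
   q12   q14   q1 
   q13   q13  q15 
   q14   q15   q1 
   q15   q15   q4 
(> = start, * = accepting)

start=q0 accept=q10 q0-x->q0 q0-y->q1 q1-x->q2 q1-y->q3 q2-x->q4 q2-y->q3 q3-x->q5 q3-y->q6 q4-x->q4 q4-y->q7 q5-x->q7 q5-y->q6 q6-x->q8 q6-y->q9 q7-x->q7 q7-y->q10 q8-x->q10 q8-y->q9 q9-x->q11 q9-y->q12 q10-x->q10 q10-y->q13 q11-x->q13 q11-y->q12 q12-x->q14 q12-y->q1 q13-x->q13 q13-y->q15 q14-x->q15 q14-y->q1 q15-x->q15 q15-y->q4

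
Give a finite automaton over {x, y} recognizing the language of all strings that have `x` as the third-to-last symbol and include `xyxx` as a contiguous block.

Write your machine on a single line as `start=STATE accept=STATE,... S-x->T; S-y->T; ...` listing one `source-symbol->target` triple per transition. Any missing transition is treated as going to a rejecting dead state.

start=q0; accept=q5,q6,q7,q8; q0-x->q1; q0-y->q0; q1-x->q1; q1-y->q2; q2-x->q3; q2-y->q0; q3-x->q4; q3-y->q2; q4-x->q5; q4-y->q6; q5-x->q5; q5-y->q6; q6-x->q7; q6-y->q8; q7-x->q4; q7-y->q9; q8-x->q10; q8-y->q11; q9-x->q7; q9-y->q8; q10-x->q4; q10-y->q9; q11-x->q10; q11-y->q11

Run two small machines in parallel and take their product. One (15 states) tracks the last 3 symbols read; the other (5 states) tracks whether and how much of `xyxx` has been seen. Each combined state is a pair, one component from each; accept when both components accept. After merging equivalent states the machine shrinks.
With 12 states:
          x    y  
>  q0     q1   q0 
   q1     q1   q2 
   q2     q3   q0 
   q3     q4   q2 
   q4     q5   q6 
 * q5     q5   q6 
 * q6     q7   q8 
 * q7     q4   q9 
 * q8    q10  q11 
   q9     q7   q8 
   q10    q4   q9 
   q11   q10  q11 
(> = start, * = accepting)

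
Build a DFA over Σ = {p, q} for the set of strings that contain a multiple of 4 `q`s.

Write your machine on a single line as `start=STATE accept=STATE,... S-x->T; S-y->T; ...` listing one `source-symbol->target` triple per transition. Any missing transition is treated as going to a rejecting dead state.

The only thing that matters is how many `q`s have appeared, reduced mod 4. Use one state per residue: A for 0, …, D for 3. Reading `q` moves to the next residue; anything else stays put. A is accepting.
With 4 states:
       p  q 
>* A   A  B 
   B   B  C 
   C   C  D 
   D   D  A 
(> = start, * = accepting)

start=A; accept=A; A-p->A; A-q->B; B-p->B; B-q->C; C-p->C; C-q->D; D-p->D; D-q->A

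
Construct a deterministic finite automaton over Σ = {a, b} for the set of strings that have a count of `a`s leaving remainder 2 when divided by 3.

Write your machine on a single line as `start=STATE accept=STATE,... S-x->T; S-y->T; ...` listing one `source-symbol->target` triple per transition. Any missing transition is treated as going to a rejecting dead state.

start=S0; accept=S2; S0-a->S1; S0-b->S0; S1-a->S2; S1-b->S1; S2-a->S0; S2-b->S2

Keep the running count of `a`s modulo 3: each `a` advances along the cycle S0 → S1 → S2 → S0 while other symbols loop. Accept at S2.
With 3 states:
        a   b  
>  S0   S1  S0 
   S1   S2  S1 
 * S2   S0  S2 
(> = start, * = accepting)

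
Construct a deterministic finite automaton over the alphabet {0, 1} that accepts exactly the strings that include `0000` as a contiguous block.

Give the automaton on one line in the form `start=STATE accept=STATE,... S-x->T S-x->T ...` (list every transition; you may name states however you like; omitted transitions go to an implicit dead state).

start=A accept=E A-0->B A-1->A B-0->C B-1->A C-0->D C-1->A D-0->E D-1->A E-0->E E-1->E

Track how much of `0000` has been matched so far: state A is no progress, E is the absorbing accept state reached once `0000` has occurred. Intermediate states record partial matches; on a mismatch, fall back to the longest reusable overlap.
       0  1 
>  A   B  A 
   B   C  A 
   C   D  A 
   D   E  A 
 * E   E  E 
(> = start, * = accepting)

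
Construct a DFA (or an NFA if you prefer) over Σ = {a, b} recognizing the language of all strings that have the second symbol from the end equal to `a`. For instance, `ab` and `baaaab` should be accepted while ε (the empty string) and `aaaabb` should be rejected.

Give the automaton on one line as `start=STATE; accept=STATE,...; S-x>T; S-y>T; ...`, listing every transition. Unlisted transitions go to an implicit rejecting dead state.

start=s0; accept=s3,s4; s0-a>s1; s0-b>s2; s1-a>s3; s1-b>s4; s2-a>s5; s2-b>s6; s3-a>s3; s3-b>s4; s4-a>s5; s4-b>s6; s5-a>s3; s5-b>s4; s6-a>s5; s6-b>s6

A DFA must remember the last 2 symbols (since which symbol is second-to-last isn't known until the input ends). Use one state per possible window of the last ≤2 symbols; accept from those whose window starts with `a`.
With 7 states:
        a   b  
>  s0   s1  s2 
   s1   s3  s4 
   s2   s5  s6 
 * s3   s3  s4 
 * s4   s5  s6 
   s5   s3  s4 
   s6   s5  s6 
(> = start, * = accepting)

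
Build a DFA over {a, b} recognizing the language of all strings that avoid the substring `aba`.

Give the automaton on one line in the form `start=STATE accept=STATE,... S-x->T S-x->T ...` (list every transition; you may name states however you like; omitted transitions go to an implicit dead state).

Track partial matches of the forbidden pattern `aba`. State s3 is a dead state reached once `aba` has occurred; every other state accepts. s0 means no part of `aba` is currently matched.
4 states suffice.
        a   b  
>* s0   s1  s0 
 * s1   s1  s2 
 * s2   s3  s0 
   s3   s3  s3 
(> = start, * = accepting)

start=s0 accept=s0,s1,s2 s0-a->s1 s0-b->s0 s1-a->s1 s1-b->s2 s2-a->s3 s2-b->s0 s3-a->s3 s3-b->s3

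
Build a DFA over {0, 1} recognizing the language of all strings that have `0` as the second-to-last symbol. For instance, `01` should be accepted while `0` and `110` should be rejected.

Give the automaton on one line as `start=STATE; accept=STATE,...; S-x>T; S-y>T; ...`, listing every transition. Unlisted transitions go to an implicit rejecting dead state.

start=A; accept=D,E; A-0>B; A-1>C; B-0>D; B-1>E; C-0>F; C-1>G; D-0>D; D-1>E; E-0>F; E-1>G; F-0>D; F-1>E; G-0>F; G-1>G

A DFA must remember the last 2 symbols (since which symbol is second-to-last isn't known until the input ends). Use one state per possible window of the last ≤2 symbols; accept from those whose window starts with `0`.
With 7 states:
       0  1 
>  A   B  C 
   B   D  E 
   C   F  G 
 * D   D  E 
 * E   F  G 
   F   D  E 
   G   F  G 
(> = start, * = accepting)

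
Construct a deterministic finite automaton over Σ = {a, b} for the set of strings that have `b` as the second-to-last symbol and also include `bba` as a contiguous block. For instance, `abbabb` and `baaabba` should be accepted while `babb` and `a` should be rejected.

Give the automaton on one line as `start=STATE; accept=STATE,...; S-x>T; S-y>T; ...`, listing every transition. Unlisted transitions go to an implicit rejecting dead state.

start=S0; accept=S3,S6; S0-a>S0; S0-b>S1; S1-a>S0; S1-b>S2; S2-a>S3; S2-b>S2; S3-a>S4; S3-b>S5; S4-a>S4; S4-b>S5; S5-a>S3; S5-b>S6; S6-a>S3; S6-b>S6

Handle the two conditions separately and then intersect. One (7 states) tracks the last 2 symbols read; the other (4 states) tracks whether and how much of `bba` has been seen. Each combined state is a pair, one component from each; accept when both components accept. Minimizing collapses redundant product states.
A 7-state machine:
        a   b  
>  S0   S0  S1 
   S1   S0  S2 
   S2   S3  S2 
 * S3   S4  S5 
   S4   S4  S5 
   S5   S3  S6 
 * S6   S3  S6 
(> = start, * = accepting)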